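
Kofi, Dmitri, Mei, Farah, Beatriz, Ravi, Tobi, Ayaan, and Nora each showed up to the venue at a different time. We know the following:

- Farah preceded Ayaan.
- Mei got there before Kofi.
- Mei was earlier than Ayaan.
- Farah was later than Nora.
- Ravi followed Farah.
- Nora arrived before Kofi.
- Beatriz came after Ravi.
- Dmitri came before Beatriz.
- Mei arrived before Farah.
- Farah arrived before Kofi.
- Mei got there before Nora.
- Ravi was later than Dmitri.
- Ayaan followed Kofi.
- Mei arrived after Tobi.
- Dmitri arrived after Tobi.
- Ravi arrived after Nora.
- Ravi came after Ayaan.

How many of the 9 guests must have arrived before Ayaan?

Directly stated before Ayaan: Farah, Kofi, and Mei.
Nora reaches Ayaan via Nora → Kofi → Ayaan.
Tobi reaches Ayaan via Tobi → Mei → Ayaan.
No chain forces Beatriz (or any of the others) ahead of Ayaan.
That's Farah, Kofi, Mei, Nora, and Tobi — 5 in all.

5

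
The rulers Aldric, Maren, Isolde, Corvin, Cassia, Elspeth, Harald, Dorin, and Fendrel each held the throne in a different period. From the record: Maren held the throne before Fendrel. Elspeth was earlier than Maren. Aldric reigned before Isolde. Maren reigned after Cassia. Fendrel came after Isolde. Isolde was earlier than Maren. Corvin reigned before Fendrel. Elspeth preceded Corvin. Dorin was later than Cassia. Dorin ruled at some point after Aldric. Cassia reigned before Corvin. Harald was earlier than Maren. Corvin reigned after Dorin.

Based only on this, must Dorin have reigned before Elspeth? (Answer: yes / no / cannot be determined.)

No chain of stated constraints runs from Dorin to Elspeth, and none runs from Elspeth to Dorin either.
So the relative order of Dorin and Elspeth is not fixed by the given facts.

cannot be determined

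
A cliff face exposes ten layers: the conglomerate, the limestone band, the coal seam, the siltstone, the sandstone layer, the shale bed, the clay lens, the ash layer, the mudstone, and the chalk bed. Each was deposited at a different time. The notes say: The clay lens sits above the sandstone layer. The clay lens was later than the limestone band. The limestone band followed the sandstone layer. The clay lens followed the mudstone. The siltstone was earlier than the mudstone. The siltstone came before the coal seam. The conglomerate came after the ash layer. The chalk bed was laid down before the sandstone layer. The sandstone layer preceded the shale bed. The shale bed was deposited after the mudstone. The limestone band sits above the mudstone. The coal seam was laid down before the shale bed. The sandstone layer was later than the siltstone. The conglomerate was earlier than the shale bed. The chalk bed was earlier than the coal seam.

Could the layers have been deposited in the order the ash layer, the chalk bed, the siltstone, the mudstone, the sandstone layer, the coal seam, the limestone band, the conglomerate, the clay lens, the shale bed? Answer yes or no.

Check each stated constraint against the proposed order — e.g. the mudstone is ahead of the shale bed; the ash layer is ahead of the conglomerate. Every pair is in the required order; nothing is violated.

yes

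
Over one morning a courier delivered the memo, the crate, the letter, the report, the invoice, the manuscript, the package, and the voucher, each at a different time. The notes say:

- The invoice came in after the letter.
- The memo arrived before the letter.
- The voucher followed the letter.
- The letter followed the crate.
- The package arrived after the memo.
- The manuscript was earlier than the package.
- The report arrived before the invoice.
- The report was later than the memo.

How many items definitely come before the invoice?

4

Directly stated before the invoice: the letter and the report.
The crate reaches the invoice via the crate → the letter → the invoice.
The memo reaches the invoice via the memo → the letter → the invoice.
That's the crate, the letter, the memo, and the report — 4 in all.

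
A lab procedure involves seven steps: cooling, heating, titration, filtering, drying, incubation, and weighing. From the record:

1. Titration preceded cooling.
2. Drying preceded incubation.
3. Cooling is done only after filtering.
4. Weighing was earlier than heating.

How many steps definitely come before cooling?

2

Directly stated before cooling: filtering and titration.
That's filtering and titration — 2 in all.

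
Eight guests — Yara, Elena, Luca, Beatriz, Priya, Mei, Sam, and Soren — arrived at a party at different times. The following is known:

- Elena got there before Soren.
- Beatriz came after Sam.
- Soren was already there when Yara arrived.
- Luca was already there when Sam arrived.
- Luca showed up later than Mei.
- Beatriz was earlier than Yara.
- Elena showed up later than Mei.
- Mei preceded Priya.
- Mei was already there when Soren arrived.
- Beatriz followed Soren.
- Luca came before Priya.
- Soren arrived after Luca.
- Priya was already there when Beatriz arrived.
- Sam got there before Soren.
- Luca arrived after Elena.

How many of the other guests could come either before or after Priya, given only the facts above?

Forced before Priya: Elena, Luca, and Mei; forced after Priya: Beatriz and Yara.
That leaves Sam and Soren with no forced order relative to Priya — 2.

2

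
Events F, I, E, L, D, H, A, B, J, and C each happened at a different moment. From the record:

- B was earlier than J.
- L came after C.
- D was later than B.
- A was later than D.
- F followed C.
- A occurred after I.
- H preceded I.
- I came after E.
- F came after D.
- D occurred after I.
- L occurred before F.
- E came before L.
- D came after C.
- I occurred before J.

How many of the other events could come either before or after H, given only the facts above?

4

Forced after H: A, D, F, I, and J.
That leaves B, C, E, and L with no forced order relative to H — 4.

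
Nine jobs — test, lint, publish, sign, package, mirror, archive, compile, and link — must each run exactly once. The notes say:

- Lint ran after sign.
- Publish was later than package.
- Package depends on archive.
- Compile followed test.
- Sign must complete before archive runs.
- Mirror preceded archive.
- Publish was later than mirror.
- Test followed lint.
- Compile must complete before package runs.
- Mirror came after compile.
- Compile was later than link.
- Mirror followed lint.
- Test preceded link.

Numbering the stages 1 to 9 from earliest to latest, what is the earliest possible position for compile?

Link, lint, sign, and test must all come before compile — 4 forced predecessors.
Nothing else is forced ahead of compile, so its earliest slot is position 4 + 1 = 5.

5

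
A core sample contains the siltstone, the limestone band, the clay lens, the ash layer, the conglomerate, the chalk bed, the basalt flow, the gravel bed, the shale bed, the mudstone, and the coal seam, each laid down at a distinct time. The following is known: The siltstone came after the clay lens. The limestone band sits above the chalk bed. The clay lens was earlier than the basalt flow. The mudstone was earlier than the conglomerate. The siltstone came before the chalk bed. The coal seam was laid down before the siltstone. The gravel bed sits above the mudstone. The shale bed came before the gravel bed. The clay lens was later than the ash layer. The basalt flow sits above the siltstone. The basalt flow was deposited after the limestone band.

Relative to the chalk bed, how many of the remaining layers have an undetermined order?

4

Forced before the chalk bed: the ash layer, the clay lens, the coal seam, and the siltstone; forced after the chalk bed: the basalt flow and the limestone band.
That leaves the conglomerate, the gravel bed, the mudstone, and the shale bed with no forced order relative to the chalk bed — 4.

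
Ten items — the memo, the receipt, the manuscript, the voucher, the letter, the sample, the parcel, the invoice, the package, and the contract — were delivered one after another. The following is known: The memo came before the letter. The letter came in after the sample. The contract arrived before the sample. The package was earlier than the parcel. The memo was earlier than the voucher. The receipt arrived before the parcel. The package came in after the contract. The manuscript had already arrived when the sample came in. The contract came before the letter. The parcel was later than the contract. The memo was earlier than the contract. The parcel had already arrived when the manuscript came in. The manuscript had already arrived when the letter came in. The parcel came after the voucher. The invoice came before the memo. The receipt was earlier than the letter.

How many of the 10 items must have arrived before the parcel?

6

Directly stated before the parcel: the contract, the package, the receipt, and the voucher.
The invoice reaches the parcel via the invoice → the memo → the contract → the parcel.
The memo reaches the parcel via the memo → the contract → the parcel.
That's the contract, the invoice, the memo, the package, the receipt, and the voucher — 6 in all.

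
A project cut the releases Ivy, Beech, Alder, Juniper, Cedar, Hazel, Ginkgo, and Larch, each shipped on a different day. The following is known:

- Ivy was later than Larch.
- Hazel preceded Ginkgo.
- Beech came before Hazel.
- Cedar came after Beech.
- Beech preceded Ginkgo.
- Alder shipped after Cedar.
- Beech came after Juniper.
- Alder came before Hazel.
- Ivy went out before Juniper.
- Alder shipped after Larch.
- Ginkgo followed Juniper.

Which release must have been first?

Larch

Larch has a chain of constraints placing it before every other release, so Larch must be first.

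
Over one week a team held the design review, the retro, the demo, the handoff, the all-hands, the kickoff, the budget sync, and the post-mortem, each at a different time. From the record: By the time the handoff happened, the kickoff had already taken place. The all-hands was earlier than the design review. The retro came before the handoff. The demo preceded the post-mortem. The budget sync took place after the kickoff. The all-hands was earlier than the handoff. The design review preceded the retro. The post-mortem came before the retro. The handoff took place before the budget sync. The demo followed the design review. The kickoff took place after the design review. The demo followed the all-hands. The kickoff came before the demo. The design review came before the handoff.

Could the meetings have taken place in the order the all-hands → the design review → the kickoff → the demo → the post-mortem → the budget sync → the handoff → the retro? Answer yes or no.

The constraints require the retro before the handoff, but in the proposed sequence the handoff appears ahead of the retro. That one violation is enough.

no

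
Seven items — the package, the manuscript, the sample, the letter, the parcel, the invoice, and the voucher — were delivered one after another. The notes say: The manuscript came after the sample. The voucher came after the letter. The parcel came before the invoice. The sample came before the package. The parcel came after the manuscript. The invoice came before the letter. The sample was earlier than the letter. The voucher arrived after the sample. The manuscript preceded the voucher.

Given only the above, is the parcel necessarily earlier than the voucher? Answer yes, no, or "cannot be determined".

yes

Chain the constraints: the parcel → the invoice → the letter → the voucher. Each link is directly stated, so the parcel comes before the voucher.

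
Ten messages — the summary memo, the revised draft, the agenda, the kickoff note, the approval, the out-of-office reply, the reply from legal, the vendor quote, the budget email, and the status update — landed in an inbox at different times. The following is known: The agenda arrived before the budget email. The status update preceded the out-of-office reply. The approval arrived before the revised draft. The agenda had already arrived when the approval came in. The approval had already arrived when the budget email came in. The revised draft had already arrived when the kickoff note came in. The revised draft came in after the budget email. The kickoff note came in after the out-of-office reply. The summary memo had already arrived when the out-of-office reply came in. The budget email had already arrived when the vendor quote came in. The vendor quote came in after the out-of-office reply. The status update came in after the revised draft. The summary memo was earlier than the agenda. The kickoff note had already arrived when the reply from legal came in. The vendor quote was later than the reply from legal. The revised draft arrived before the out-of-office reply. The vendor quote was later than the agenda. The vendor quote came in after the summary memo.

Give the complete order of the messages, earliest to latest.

The constraints fix every adjacent pair, so only one ordering works:
the summary memo → the agenda → the approval → the budget email → the revised draft → the status update → the out-of-office reply → the kickoff note → the reply from legal → the vendor quote.

the summary memo, the agenda, the approval, the budget email, the revised draft, the status update, the out-of-office reply, the kickoff note, the reply from legal, the vendor quote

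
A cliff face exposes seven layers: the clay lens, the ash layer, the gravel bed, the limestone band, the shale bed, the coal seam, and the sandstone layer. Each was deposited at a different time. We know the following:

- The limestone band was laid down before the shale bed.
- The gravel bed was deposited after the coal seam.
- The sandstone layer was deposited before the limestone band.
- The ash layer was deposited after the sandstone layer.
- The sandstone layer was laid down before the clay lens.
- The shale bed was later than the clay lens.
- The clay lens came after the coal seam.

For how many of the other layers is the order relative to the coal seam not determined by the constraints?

3

Forced after the coal seam: the clay lens, the gravel bed, and the shale bed.
That leaves the ash layer, the limestone band, and the sandstone layer with no forced order relative to the coal seam — 3.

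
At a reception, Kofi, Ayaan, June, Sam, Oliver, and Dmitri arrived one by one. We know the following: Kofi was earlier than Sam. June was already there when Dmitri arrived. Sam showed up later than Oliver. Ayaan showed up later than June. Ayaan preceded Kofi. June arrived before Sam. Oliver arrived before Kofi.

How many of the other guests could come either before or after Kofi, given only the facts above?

1

Forced before Kofi: Ayaan, June, and Oliver; forced after Kofi: Sam.
That leaves Dmitri with no forced order relative to Kofi — 1.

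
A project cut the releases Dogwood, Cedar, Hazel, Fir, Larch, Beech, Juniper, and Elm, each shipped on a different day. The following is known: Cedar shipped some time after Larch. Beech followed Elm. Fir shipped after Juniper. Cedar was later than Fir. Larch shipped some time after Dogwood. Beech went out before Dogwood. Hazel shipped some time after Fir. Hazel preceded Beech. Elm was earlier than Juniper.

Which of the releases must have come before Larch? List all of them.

Beech, Dogwood, Elm, Fir, Hazel, Juniper

Directly stated before Larch: Dogwood.
Beech reaches Larch via Beech → Dogwood → Larch.
Elm reaches Larch via Elm → Beech → Dogwood → Larch.
Fir reaches Larch via Fir → Hazel → Beech → Dogwood → Larch.
Likewise Hazel and Juniper each reach Larch by chaining the stated constraints.
No chain forces Cedar ahead of Larch.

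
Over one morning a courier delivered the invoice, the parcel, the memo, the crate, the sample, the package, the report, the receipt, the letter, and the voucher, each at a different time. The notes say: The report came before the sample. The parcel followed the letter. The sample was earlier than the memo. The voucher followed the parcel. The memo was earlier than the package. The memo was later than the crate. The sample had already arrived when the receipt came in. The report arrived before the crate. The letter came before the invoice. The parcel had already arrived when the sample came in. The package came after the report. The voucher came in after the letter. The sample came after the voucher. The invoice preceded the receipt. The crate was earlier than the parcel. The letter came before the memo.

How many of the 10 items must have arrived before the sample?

Directly stated before the sample: the parcel, the report, and the voucher.
The crate reaches the sample via the crate → the parcel → the sample.
The letter reaches the sample via the letter → the parcel → the sample.
No chain forces the invoice (or any of the others) ahead of the sample.
That's the crate, the letter, the parcel, the report, and the voucher — 5 in all.

5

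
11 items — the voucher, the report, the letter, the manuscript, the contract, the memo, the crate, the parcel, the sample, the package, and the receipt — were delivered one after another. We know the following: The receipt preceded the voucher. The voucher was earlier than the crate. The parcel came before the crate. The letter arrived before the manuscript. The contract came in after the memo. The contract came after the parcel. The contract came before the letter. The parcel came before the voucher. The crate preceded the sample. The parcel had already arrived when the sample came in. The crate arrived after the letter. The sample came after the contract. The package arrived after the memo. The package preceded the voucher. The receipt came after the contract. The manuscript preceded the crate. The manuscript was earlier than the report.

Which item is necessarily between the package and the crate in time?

the voucher

Tracing the constraints gives the package → the voucher → the crate, so the voucher sits after the package and before the crate.
No other item is forced both after the package and before the crate.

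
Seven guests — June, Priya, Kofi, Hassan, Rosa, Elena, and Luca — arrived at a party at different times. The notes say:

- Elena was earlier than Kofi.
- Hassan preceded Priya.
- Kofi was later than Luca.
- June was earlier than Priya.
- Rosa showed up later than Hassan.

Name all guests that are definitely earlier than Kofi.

Elena, Luca

Directly stated before Kofi: Elena and Luca.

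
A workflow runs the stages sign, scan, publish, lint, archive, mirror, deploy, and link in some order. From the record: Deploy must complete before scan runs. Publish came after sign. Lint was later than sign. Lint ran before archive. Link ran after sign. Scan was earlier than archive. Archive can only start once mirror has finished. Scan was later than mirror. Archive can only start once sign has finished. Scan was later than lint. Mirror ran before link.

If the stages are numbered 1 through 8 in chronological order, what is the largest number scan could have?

7

Scan must come before archive — 1 stage forced after it.
Everything else can be placed before scan in some valid order, so scan can sit as late as position 8 − 1 = 7.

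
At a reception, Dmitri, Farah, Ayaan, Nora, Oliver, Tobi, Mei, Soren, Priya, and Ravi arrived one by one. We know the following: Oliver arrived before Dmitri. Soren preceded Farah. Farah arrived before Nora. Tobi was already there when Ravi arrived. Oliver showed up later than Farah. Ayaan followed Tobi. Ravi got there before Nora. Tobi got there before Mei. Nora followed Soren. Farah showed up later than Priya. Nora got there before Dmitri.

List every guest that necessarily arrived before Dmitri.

Farah, Nora, Oliver, Priya, Ravi, Soren, Tobi

Directly stated before Dmitri: Nora and Oliver.
Farah reaches Dmitri via Farah → Nora → Dmitri.
Priya reaches Dmitri via Priya → Farah → Nora → Dmitri.
Ravi reaches Dmitri via Ravi → Nora → Dmitri.
Likewise Soren and Tobi each reach Dmitri by chaining the stated constraints.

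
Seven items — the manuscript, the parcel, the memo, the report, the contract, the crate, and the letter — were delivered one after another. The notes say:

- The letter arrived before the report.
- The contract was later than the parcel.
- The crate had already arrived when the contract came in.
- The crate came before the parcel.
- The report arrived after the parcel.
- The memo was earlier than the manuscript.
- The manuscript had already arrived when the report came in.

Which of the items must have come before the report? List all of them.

the crate, the letter, the manuscript, the memo, the parcel

Directly stated before the report: the letter, the manuscript, and the parcel.
The crate reaches the report via the crate → the parcel → the report.
The memo reaches the report via the memo → the manuscript → the report.
No chain forces the contract ahead of the report.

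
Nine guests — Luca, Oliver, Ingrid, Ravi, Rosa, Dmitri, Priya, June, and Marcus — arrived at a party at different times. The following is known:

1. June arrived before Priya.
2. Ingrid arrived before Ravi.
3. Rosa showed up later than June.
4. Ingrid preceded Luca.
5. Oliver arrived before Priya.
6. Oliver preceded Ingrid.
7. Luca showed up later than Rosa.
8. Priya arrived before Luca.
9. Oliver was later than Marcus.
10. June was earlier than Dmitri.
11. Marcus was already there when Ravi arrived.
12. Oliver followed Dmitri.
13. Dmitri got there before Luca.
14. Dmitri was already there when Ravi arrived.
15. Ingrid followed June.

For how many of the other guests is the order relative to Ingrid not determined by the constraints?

Forced before Ingrid: Dmitri, June, Marcus, and Oliver; forced after Ingrid: Luca and Ravi.
That leaves Priya and Rosa with no forced order relative to Ingrid — 2.

2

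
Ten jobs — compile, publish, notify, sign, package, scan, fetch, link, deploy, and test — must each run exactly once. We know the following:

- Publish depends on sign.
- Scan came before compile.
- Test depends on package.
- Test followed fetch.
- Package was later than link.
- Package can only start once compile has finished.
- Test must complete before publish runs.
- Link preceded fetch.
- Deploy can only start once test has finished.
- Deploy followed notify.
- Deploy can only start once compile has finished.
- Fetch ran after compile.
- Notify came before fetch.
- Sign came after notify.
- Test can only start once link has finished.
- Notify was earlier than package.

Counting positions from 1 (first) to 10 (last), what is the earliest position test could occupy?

Compile, fetch, link, notify, package, and scan must all come before test — 6 forced predecessors.
Nothing else is forced ahead of test, so its earliest slot is position 6 + 1 = 7.

7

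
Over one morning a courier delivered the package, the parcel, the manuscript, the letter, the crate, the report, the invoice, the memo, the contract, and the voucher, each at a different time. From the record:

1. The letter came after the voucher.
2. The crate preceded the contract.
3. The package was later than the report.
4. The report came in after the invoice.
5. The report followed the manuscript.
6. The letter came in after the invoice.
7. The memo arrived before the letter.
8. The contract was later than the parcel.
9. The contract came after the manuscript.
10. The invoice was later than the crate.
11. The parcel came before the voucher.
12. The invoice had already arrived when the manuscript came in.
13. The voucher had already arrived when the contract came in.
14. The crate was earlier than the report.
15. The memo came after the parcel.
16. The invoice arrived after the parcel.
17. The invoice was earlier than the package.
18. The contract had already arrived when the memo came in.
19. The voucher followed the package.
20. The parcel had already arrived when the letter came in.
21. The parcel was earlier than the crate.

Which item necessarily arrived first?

the parcel

The parcel has a chain of constraints placing it before every other item, so the parcel must be first.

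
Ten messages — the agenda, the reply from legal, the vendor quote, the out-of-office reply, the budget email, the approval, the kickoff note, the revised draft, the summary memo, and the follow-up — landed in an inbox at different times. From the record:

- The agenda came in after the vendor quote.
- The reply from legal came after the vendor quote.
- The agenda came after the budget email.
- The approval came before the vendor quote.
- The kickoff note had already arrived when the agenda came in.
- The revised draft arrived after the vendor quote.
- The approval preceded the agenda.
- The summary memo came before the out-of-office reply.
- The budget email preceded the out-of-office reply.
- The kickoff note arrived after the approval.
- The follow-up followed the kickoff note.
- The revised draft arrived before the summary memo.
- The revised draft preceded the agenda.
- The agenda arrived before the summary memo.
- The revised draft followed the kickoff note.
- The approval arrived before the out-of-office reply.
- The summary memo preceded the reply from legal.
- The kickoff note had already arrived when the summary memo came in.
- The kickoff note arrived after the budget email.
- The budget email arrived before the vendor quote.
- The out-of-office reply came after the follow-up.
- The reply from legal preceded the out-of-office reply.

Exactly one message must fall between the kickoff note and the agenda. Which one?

the revised draft

Tracing the constraints gives the kickoff note → the revised draft → the agenda, so the revised draft sits after the kickoff note and before the agenda.
No other message is forced both after the kickoff note and before the agenda.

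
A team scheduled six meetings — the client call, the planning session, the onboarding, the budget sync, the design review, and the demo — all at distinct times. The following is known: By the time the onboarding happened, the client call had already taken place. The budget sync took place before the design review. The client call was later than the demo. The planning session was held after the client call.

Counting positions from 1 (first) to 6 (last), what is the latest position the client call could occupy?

4

The client call must come before the onboarding and the planning session — 2 meetings forced after it.
Everything else can be placed before the client call in some valid order, so the client call can sit as late as position 6 − 2 = 4.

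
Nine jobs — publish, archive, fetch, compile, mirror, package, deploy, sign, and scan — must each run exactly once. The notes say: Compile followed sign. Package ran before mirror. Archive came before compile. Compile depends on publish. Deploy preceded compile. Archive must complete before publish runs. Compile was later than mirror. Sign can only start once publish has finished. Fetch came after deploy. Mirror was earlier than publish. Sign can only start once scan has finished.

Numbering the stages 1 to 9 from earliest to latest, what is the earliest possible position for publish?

Archive, mirror, and package must all come before publish — 3 forced predecessors.
Nothing else is forced ahead of publish, so its earliest slot is position 3 + 1 = 4.

4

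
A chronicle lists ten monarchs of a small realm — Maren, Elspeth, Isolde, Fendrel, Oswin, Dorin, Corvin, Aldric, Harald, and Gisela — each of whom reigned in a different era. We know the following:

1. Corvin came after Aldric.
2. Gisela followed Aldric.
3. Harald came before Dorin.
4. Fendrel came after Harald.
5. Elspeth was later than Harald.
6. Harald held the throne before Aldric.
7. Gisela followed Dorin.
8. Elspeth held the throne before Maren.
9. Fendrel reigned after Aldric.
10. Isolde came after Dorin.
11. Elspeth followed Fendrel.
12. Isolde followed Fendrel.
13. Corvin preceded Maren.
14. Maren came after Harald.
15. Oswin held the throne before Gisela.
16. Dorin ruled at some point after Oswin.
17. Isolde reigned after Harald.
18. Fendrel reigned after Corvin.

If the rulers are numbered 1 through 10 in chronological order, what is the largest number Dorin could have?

Dorin must come before Gisela and Isolde — 2 rulers forced after them.
Everything else can be placed before Dorin in some valid order, so Dorin can sit as late as position 10 − 2 = 8.

8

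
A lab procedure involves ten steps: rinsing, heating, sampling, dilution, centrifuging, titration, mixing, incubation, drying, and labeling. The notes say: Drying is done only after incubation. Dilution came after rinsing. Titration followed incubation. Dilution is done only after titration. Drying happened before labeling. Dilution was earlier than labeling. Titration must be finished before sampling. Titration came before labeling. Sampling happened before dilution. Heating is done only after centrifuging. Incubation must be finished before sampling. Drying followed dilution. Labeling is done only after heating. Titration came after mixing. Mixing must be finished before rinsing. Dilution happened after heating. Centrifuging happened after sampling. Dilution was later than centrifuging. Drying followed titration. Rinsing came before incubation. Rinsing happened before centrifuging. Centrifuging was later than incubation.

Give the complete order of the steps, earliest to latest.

mixing, rinsing, incubation, titration, sampling, centrifuging, heating, dilution, drying, labeling

The constraints fix every adjacent pair, so only one ordering works:
mixing → rinsing → incubation → titration → sampling → centrifuging → heating → dilution → drying → labeling.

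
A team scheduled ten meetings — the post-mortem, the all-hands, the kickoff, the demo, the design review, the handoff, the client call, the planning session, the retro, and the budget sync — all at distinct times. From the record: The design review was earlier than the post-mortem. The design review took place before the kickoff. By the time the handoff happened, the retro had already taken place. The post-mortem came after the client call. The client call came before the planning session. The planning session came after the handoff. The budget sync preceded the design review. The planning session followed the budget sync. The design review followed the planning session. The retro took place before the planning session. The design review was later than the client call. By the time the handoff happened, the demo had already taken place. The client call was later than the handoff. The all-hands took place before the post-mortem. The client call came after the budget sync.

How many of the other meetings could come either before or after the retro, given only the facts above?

Forced after the retro: the client call, the design review, the handoff, the kickoff, the planning session, and the post-mortem.
That leaves the all-hands, the budget sync, and the demo with no forced order relative to the retro — 3.

3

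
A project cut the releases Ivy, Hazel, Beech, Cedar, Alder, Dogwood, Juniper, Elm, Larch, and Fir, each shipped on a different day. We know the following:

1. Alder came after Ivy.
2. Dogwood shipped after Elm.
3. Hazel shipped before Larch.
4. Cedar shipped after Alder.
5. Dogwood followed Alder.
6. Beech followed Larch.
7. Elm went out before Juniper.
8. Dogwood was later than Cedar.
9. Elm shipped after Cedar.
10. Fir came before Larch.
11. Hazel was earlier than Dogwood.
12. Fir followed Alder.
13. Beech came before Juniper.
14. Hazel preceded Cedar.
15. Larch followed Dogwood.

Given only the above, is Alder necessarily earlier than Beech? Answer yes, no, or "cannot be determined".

yes

Chain the constraints: Alder → Fir → Larch → Beech. Each link is directly stated, so Alder comes before Beech.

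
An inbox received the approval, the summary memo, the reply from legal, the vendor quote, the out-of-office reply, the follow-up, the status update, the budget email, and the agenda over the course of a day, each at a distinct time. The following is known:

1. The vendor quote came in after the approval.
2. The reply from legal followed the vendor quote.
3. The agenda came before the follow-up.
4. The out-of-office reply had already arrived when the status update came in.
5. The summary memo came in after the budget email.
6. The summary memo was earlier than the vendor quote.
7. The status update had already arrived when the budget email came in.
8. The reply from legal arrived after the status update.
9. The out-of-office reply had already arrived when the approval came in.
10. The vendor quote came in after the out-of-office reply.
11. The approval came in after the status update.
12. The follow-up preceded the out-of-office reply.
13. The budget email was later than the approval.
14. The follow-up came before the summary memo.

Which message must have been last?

Every other message has a chain of constraints placing it before the reply from legal, so the reply from legal is last.

the reply from legal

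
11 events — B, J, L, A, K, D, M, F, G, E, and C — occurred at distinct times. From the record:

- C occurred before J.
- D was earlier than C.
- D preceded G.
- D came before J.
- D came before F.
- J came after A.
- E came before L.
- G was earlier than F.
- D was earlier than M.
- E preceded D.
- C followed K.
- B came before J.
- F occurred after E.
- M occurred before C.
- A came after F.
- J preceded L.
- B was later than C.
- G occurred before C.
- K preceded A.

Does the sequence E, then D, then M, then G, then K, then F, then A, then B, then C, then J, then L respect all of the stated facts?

The constraints require C before B, but in the proposed sequence B appears ahead of C. That one violation is enough.

no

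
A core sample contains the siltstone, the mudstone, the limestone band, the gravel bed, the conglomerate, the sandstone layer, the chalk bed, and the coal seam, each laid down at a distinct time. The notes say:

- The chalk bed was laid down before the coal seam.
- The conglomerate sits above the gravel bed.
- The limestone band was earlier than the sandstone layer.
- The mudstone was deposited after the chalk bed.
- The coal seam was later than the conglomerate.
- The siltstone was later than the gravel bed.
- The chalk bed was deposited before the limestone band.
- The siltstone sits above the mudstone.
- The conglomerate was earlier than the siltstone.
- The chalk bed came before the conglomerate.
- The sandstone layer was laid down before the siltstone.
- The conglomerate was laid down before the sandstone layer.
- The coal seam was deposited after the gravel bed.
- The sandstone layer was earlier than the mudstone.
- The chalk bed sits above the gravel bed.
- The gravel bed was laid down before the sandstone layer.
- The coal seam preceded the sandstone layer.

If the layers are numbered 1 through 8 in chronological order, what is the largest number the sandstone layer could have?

The sandstone layer must come before the mudstone and the siltstone — 2 layers forced after it.
Everything else can be placed before the sandstone layer in some valid order, so the sandstone layer can sit as late as position 8 − 2 = 6.

6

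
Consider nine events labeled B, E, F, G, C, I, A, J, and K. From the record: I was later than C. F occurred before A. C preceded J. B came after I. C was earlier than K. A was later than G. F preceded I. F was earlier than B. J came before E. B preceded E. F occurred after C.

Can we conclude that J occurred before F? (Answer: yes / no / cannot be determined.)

cannot be determined

No chain of stated constraints runs from J to F, and none runs from F to J either.
So the relative order of J and F is not fixed by the given facts.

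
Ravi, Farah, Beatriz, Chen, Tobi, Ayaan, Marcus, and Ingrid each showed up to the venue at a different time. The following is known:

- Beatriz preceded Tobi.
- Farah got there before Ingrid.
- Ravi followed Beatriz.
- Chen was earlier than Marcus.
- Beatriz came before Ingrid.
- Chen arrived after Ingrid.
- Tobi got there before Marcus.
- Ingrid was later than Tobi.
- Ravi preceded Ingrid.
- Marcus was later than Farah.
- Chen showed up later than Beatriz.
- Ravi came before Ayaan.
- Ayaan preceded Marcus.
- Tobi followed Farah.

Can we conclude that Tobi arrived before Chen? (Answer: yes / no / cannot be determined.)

yes

Chain the constraints: Tobi → Ingrid → Chen. Each link is directly stated, so Tobi comes before Chen.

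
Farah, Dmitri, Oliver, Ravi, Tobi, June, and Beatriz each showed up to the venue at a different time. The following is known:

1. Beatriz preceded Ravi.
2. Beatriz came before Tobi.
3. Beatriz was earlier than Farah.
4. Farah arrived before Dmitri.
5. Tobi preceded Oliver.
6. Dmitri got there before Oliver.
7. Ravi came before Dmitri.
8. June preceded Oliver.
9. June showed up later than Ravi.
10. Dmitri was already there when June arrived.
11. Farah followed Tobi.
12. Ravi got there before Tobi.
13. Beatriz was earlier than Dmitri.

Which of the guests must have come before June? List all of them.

Beatriz, Dmitri, Farah, Ravi, Tobi

Directly stated before June: Dmitri and Ravi.
Beatriz reaches June via Beatriz → Dmitri → June.
Farah reaches June via Farah → Dmitri → June.
Tobi reaches June via Tobi → Farah → Dmitri → June.
No chain forces Oliver ahead of June.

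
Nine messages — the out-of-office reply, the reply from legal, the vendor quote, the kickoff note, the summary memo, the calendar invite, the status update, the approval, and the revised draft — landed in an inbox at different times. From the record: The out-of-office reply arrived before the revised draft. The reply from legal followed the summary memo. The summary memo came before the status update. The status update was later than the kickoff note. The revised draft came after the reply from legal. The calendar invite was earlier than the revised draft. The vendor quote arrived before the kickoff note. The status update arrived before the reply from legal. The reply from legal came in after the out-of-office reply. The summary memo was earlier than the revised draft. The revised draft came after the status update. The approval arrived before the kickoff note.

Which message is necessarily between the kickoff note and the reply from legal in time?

Tracing the constraints gives the kickoff note → the status update → the reply from legal, so the status update sits after the kickoff note and before the reply from legal.
No other message is forced both after the kickoff note and before the reply from legal.

the status update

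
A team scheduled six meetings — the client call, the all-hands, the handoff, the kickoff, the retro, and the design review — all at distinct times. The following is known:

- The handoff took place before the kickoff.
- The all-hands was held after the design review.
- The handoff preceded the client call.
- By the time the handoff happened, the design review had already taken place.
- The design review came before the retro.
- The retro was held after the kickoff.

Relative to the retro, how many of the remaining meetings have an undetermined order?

Forced before the retro: the design review, the handoff, and the kickoff.
That leaves the all-hands and the client call with no forced order relative to the retro — 2.

2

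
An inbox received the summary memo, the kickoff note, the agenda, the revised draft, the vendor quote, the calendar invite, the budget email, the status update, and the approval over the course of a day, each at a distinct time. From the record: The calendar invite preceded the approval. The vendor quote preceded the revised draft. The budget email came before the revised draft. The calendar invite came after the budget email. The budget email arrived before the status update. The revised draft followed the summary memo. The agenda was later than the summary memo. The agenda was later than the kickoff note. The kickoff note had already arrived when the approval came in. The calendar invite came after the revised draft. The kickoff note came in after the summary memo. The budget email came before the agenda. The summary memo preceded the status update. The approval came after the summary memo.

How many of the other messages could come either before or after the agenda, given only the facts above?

Forced before the agenda: the budget email, the kickoff note, and the summary memo.
That leaves the approval, the calendar invite, the revised draft, the status update, and the vendor quote with no forced order relative to the agenda — 5.

5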